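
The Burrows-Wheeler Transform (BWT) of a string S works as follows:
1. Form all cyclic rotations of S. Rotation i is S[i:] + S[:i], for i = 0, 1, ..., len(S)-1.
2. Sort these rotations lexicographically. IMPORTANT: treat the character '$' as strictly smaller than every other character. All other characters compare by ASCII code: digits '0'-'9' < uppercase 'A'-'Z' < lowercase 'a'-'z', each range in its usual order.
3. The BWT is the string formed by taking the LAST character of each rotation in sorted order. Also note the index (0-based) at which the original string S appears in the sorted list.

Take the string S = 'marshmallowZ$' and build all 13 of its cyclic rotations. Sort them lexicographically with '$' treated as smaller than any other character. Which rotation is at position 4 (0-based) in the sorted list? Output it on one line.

All 13 rotations (rotation i = S[i:]+S[:i]):
  rot[0] = marshmallowZ$
  rot[1] = arshmallowZ$m
  rot[2] = rshmallowZ$ma
  rot[3] = shmallowZ$mar
  rot[4] = hmallowZ$mars
  rot[5] = mallowZ$marsh
  rot[6] = allowZ$marshm
  rot[7] = llowZ$marshma
  rot[8] = lowZ$marshmal
  rot[9] = owZ$marshmall
  rot[10] = wZ$marshmallo
  rot[11] = Z$marshmallow
  rot[12] = $marshmallowZ
Sorted (with $ < everything):
  sorted[0] = $marshmallowZ
  sorted[1] = Z$marshmallow
  sorted[2] = allowZ$marshm
  sorted[3] = arshmallowZ$m
  sorted[4] = hmallowZ$mars
  sorted[5] = llowZ$marshma
  sorted[6] = lowZ$marshmal
  sorted[7] = mallowZ$marsh
  sorted[8] = marshmallowZ$
  sorted[9] = owZ$marshmall
  sorted[10] = rshmallowZ$ma
  sorted[11] = shmallowZ$mar
  sorted[12] = wZ$marshmallo
sorted[4] = hmallowZ$mars

Answer: hmallowZ$mars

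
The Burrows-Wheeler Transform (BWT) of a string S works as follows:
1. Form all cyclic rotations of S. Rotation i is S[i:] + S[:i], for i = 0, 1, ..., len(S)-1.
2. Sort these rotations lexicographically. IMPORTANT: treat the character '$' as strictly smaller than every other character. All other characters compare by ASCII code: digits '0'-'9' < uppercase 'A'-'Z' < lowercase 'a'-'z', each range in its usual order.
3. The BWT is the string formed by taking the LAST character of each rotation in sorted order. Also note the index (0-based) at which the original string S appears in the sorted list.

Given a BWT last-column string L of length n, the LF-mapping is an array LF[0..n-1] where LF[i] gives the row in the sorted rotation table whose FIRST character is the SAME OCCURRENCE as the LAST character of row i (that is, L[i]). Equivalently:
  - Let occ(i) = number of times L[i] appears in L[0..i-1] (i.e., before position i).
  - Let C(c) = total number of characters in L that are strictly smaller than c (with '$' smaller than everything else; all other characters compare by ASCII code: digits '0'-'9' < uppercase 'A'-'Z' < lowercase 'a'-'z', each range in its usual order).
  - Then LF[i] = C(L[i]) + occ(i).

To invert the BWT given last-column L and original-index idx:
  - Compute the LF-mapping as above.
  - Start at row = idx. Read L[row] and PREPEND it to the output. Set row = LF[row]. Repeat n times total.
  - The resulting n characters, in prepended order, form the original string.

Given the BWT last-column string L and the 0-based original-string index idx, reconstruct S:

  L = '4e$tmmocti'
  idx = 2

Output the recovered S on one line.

Answer: committe4$

Derivation:
LF mapping: 1 3 0 8 5 6 7 2 9 4
Walk LF starting at row 2, prepending L[row]:
  step 1: row=2, L[2]='$', prepend. Next row=LF[2]=0
  step 2: row=0, L[0]='4', prepend. Next row=LF[0]=1
  step 3: row=1, L[1]='e', prepend. Next row=LF[1]=3
  step 4: row=3, L[3]='t', prepend. Next row=LF[3]=8
  step 5: row=8, L[8]='t', prepend. Next row=LF[8]=9
  step 6: row=9, L[9]='i', prepend. Next row=LF[9]=4
  step 7: row=4, L[4]='m', prepend. Next row=LF[4]=5
  step 8: row=5, L[5]='m', prepend. Next row=LF[5]=6
  step 9: row=6, L[6]='o', prepend. Next row=LF[6]=7
  step 10: row=7, L[7]='c', prepend. Next row=LF[7]=2
Reversed output: committe4$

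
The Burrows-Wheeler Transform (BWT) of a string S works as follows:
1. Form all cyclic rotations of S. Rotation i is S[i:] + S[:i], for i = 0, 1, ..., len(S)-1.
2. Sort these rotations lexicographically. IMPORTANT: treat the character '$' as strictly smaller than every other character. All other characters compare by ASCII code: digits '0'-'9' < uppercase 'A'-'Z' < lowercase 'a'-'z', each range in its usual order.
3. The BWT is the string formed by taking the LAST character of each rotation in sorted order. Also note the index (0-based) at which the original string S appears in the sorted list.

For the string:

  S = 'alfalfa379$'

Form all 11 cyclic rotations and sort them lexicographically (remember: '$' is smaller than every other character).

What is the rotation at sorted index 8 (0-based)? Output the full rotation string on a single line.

Answer: falfa379$al

Derivation:
All 11 rotations (rotation i = S[i:]+S[:i]):
  rot[0] = alfalfa379$
  rot[1] = lfalfa379$a
  rot[2] = falfa379$al
  rot[3] = alfa379$alf
  rot[4] = lfa379$alfa
  rot[5] = fa379$alfal
  rot[6] = a379$alfalf
  rot[7] = 379$alfalfa
  rot[8] = 79$alfalfa3
  rot[9] = 9$alfalfa37
  rot[10] = $alfalfa379
Sorted (with $ < everything):
  sorted[0] = $alfalfa379
  sorted[1] = 379$alfalfa
  sorted[2] = 79$alfalfa3
  sorted[3] = 9$alfalfa37
  sorted[4] = a379$alfalf
  sorted[5] = alfa379$alf
  sorted[6] = alfalfa379$
  sorted[7] = fa379$alfal
  sorted[8] = falfa379$al
  sorted[9] = lfa379$alfa
  sorted[10] = lfalfa379$a
sorted[8] = falfa379$al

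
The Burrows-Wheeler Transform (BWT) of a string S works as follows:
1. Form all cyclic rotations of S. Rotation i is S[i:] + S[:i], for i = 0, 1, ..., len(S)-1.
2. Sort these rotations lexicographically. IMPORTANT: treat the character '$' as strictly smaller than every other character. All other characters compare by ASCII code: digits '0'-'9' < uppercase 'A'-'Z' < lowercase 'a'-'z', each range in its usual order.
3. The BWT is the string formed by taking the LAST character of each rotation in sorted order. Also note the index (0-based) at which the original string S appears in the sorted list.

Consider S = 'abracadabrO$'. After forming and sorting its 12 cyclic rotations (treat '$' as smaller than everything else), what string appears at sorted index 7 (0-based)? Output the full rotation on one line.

All 12 rotations (rotation i = S[i:]+S[:i]):
  rot[0] = abracadabrO$
  rot[1] = bracadabrO$a
  rot[2] = racadabrO$ab
  rot[3] = acadabrO$abr
  rot[4] = cadabrO$abra
  rot[5] = adabrO$abrac
  rot[6] = dabrO$abraca
  rot[7] = abrO$abracad
  rot[8] = brO$abracada
  rot[9] = rO$abracadab
  rot[10] = O$abracadabr
  rot[11] = $abracadabrO
Sorted (with $ < everything):
  sorted[0] = $abracadabrO
  sorted[1] = O$abracadabr
  sorted[2] = abrO$abracad
  sorted[3] = abracadabrO$
  sorted[4] = acadabrO$abr
  sorted[5] = adabrO$abrac
  sorted[6] = brO$abracada
  sorted[7] = bracadabrO$a
  sorted[8] = cadabrO$abra
  sorted[9] = dabrO$abraca
  sorted[10] = rO$abracadab
  sorted[11] = racadabrO$ab
sorted[7] = bracadabrO$a

Answer: bracadabrO$a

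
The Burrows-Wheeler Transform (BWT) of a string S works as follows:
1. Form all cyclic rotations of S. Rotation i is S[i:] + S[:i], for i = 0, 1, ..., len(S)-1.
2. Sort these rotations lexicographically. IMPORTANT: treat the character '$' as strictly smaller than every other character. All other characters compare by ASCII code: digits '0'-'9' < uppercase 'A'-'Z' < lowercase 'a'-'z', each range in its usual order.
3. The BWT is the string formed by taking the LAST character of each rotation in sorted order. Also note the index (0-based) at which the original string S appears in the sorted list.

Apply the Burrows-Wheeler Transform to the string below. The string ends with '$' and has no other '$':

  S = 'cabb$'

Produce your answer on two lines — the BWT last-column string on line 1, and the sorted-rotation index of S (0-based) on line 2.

Answer: bcba$
4

Derivation:
All 5 rotations (rotation i = S[i:]+S[:i]):
  rot[0] = cabb$
  rot[1] = abb$c
  rot[2] = bb$ca
  rot[3] = b$cab
  rot[4] = $cabb
Sorted (with $ < everything):
  sorted[0] = $cabb  (last char: 'b')
  sorted[1] = abb$c  (last char: 'c')
  sorted[2] = b$cab  (last char: 'b')
  sorted[3] = bb$ca  (last char: 'a')
  sorted[4] = cabb$  (last char: '$')
Last column: bcba$
Original string S is at sorted index 4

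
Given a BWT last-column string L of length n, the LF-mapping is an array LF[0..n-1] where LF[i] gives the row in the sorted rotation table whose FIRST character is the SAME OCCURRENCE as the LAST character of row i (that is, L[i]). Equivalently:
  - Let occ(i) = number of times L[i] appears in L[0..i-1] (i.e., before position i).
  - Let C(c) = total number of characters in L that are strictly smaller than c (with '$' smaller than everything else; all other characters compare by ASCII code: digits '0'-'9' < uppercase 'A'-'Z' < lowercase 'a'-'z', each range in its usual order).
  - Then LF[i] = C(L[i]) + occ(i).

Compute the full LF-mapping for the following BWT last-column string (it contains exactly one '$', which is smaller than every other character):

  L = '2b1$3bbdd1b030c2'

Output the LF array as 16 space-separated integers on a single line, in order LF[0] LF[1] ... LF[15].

Char counts: '$':1, '0':2, '1':2, '2':2, '3':2, 'b':4, 'c':1, 'd':2
C (first-col start): C('$')=0, C('0')=1, C('1')=3, C('2')=5, C('3')=7, C('b')=9, C('c')=13, C('d')=14
L[0]='2': occ=0, LF[0]=C('2')+0=5+0=5
L[1]='b': occ=0, LF[1]=C('b')+0=9+0=9
L[2]='1': occ=0, LF[2]=C('1')+0=3+0=3
L[3]='$': occ=0, LF[3]=C('$')+0=0+0=0
L[4]='3': occ=0, LF[4]=C('3')+0=7+0=7
L[5]='b': occ=1, LF[5]=C('b')+1=9+1=10
L[6]='b': occ=2, LF[6]=C('b')+2=9+2=11
L[7]='d': occ=0, LF[7]=C('d')+0=14+0=14
L[8]='d': occ=1, LF[8]=C('d')+1=14+1=15
L[9]='1': occ=1, LF[9]=C('1')+1=3+1=4
L[10]='b': occ=3, LF[10]=C('b')+3=9+3=12
L[11]='0': occ=0, LF[11]=C('0')+0=1+0=1
L[12]='3': occ=1, LF[12]=C('3')+1=7+1=8
L[13]='0': occ=1, LF[13]=C('0')+1=1+1=2
L[14]='c': occ=0, LF[14]=C('c')+0=13+0=13
L[15]='2': occ=1, LF[15]=C('2')+1=5+1=6

Answer: 5 9 3 0 7 10 11 14 15 4 12 1 8 2 13 6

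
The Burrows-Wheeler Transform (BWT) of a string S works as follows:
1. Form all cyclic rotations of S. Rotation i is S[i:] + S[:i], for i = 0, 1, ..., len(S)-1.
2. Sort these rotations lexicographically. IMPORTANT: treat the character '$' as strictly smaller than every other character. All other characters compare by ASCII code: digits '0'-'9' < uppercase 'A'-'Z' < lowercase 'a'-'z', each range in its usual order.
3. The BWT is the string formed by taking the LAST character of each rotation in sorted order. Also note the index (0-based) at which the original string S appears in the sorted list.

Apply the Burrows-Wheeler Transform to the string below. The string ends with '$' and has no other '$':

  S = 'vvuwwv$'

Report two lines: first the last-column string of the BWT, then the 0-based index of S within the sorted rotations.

Answer: vvwv$wu
4

Derivation:
All 7 rotations (rotation i = S[i:]+S[:i]):
  rot[0] = vvuwwv$
  rot[1] = vuwwv$v
  rot[2] = uwwv$vv
  rot[3] = wwv$vvu
  rot[4] = wv$vvuw
  rot[5] = v$vvuww
  rot[6] = $vvuwwv
Sorted (with $ < everything):
  sorted[0] = $vvuwwv  (last char: 'v')
  sorted[1] = uwwv$vv  (last char: 'v')
  sorted[2] = v$vvuww  (last char: 'w')
  sorted[3] = vuwwv$v  (last char: 'v')
  sorted[4] = vvuwwv$  (last char: '$')
  sorted[5] = wv$vvuw  (last char: 'w')
  sorted[6] = wwv$vvu  (last char: 'u')
Last column: vvwv$wu
Original string S is at sorted index 4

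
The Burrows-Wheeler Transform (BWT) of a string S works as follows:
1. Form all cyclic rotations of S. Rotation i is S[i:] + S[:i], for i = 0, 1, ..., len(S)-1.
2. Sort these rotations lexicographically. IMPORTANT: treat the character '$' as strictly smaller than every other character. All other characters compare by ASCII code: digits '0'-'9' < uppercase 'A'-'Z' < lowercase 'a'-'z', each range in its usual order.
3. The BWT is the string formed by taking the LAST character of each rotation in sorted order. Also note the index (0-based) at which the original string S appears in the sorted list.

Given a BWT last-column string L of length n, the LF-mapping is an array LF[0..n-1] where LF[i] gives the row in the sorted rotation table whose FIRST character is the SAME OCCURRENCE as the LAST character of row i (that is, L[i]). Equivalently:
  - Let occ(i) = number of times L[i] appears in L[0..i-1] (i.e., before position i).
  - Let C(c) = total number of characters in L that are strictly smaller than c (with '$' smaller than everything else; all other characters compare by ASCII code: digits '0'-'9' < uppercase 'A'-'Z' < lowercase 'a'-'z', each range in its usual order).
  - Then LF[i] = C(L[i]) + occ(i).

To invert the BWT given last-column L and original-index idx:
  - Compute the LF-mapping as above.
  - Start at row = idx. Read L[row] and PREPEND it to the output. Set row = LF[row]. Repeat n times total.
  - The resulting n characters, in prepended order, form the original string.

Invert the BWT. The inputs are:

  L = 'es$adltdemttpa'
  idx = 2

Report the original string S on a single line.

LF mapping: 5 10 0 1 3 7 11 4 6 8 12 13 9 2
Walk LF starting at row 2, prepending L[row]:
  step 1: row=2, L[2]='$', prepend. Next row=LF[2]=0
  step 2: row=0, L[0]='e', prepend. Next row=LF[0]=5
  step 3: row=5, L[5]='l', prepend. Next row=LF[5]=7
  step 4: row=7, L[7]='d', prepend. Next row=LF[7]=4
  step 5: row=4, L[4]='d', prepend. Next row=LF[4]=3
  step 6: row=3, L[3]='a', prepend. Next row=LF[3]=1
  step 7: row=1, L[1]='s', prepend. Next row=LF[1]=10
  step 8: row=10, L[10]='t', prepend. Next row=LF[10]=12
  step 9: row=12, L[12]='p', prepend. Next row=LF[12]=9
  step 10: row=9, L[9]='m', prepend. Next row=LF[9]=8
  step 11: row=8, L[8]='e', prepend. Next row=LF[8]=6
  step 12: row=6, L[6]='t', prepend. Next row=LF[6]=11
  step 13: row=11, L[11]='t', prepend. Next row=LF[11]=13
  step 14: row=13, L[13]='a', prepend. Next row=LF[13]=2
Reversed output: attemptsaddle$

Answer: attemptsaddle$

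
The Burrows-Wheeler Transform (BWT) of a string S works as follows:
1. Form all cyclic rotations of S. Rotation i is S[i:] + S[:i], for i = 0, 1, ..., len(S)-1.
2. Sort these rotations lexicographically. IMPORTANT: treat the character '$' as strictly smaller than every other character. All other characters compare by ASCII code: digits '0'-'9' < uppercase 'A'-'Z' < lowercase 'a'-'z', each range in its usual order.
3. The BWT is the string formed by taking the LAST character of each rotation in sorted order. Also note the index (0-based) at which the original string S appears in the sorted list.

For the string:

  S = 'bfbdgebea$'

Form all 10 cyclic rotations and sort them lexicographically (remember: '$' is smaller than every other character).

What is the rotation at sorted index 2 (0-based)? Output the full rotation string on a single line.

All 10 rotations (rotation i = S[i:]+S[:i]):
  rot[0] = bfbdgebea$
  rot[1] = fbdgebea$b
  rot[2] = bdgebea$bf
  rot[3] = dgebea$bfb
  rot[4] = gebea$bfbd
  rot[5] = ebea$bfbdg
  rot[6] = bea$bfbdge
  rot[7] = ea$bfbdgeb
  rot[8] = a$bfbdgebe
  rot[9] = $bfbdgebea
Sorted (with $ < everything):
  sorted[0] = $bfbdgebea
  sorted[1] = a$bfbdgebe
  sorted[2] = bdgebea$bf
  sorted[3] = bea$bfbdge
  sorted[4] = bfbdgebea$
  sorted[5] = dgebea$bfb
  sorted[6] = ea$bfbdgeb
  sorted[7] = ebea$bfbdg
  sorted[8] = fbdgebea$b
  sorted[9] = gebea$bfbd
sorted[2] = bdgebea$bf

Answer: bdgebea$bf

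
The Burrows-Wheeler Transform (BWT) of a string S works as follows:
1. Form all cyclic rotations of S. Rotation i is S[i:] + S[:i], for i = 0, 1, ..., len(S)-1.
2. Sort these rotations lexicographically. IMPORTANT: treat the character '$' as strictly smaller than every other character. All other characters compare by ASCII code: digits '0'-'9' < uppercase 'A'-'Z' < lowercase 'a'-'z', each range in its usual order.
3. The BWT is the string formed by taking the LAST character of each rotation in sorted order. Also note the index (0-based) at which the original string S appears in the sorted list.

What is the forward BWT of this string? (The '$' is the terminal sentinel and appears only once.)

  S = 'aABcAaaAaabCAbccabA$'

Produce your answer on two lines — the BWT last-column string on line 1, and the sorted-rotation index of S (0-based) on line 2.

Answer: AbacaCAb$aAAcaaaABcb
8

Derivation:
All 20 rotations (rotation i = S[i:]+S[:i]):
  rot[0] = aABcAaaAaabCAbccabA$
  rot[1] = ABcAaaAaabCAbccabA$a
  rot[2] = BcAaaAaabCAbccabA$aA
  rot[3] = cAaaAaabCAbccabA$aAB
  rot[4] = AaaAaabCAbccabA$aABc
  rot[5] = aaAaabCAbccabA$aABcA
  rot[6] = aAaabCAbccabA$aABcAa
  rot[7] = AaabCAbccabA$aABcAaa
  rot[8] = aabCAbccabA$aABcAaaA
  rot[9] = abCAbccabA$aABcAaaAa
  rot[10] = bCAbccabA$aABcAaaAaa
  rot[11] = CAbccabA$aABcAaaAaab
  rot[12] = AbccabA$aABcAaaAaabC
  rot[13] = bccabA$aABcAaaAaabCA
  rot[14] = ccabA$aABcAaaAaabCAb
  rot[15] = cabA$aABcAaaAaabCAbc
  rot[16] = abA$aABcAaaAaabCAbcc
  rot[17] = bA$aABcAaaAaabCAbcca
  rot[18] = A$aABcAaaAaabCAbccab
  rot[19] = $aABcAaaAaabCAbccabA
Sorted (with $ < everything):
  sorted[0] = $aABcAaaAaabCAbccabA  (last char: 'A')
  sorted[1] = A$aABcAaaAaabCAbccab  (last char: 'b')
  sorted[2] = ABcAaaAaabCAbccabA$a  (last char: 'a')
  sorted[3] = AaaAaabCAbccabA$aABc  (last char: 'c')
  sorted[4] = AaabCAbccabA$aABcAaa  (last char: 'a')
  sorted[5] = AbccabA$aABcAaaAaabC  (last char: 'C')
  sorted[6] = BcAaaAaabCAbccabA$aA  (last char: 'A')
  sorted[7] = CAbccabA$aABcAaaAaab  (last char: 'b')
  sorted[8] = aABcAaaAaabCAbccabA$  (last char: '$')
  sorted[9] = aAaabCAbccabA$aABcAa  (last char: 'a')
  sorted[10] = aaAaabCAbccabA$aABcA  (last char: 'A')
  sorted[11] = aabCAbccabA$aABcAaaA  (last char: 'A')
  sorted[12] = abA$aABcAaaAaabCAbcc  (last char: 'c')
  sorted[13] = abCAbccabA$aABcAaaAa  (last char: 'a')
  sorted[14] = bA$aABcAaaAaabCAbcca  (last char: 'a')
  sorted[15] = bCAbccabA$aABcAaaAaa  (last char: 'a')
  sorted[16] = bccabA$aABcAaaAaabCA  (last char: 'A')
  sorted[17] = cAaaAaabCAbccabA$aAB  (last char: 'B')
  sorted[18] = cabA$aABcAaaAaabCAbc  (last char: 'c')
  sorted[19] = ccabA$aABcAaaAaabCAb  (last char: 'b')
Last column: AbacaCAb$aAAcaaaABcb
Original string S is at sorted index 8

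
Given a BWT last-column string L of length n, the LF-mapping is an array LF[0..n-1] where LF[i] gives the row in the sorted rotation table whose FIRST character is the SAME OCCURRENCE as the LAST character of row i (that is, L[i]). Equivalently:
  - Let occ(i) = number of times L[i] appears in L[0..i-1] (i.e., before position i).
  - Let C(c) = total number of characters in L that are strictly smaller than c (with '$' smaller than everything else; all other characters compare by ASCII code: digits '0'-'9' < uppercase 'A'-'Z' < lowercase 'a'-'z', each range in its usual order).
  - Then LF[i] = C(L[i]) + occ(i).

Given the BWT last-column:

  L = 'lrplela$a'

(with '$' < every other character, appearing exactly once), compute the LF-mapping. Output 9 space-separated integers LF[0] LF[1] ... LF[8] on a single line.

Char counts: '$':1, 'a':2, 'e':1, 'l':3, 'p':1, 'r':1
C (first-col start): C('$')=0, C('a')=1, C('e')=3, C('l')=4, C('p')=7, C('r')=8
L[0]='l': occ=0, LF[0]=C('l')+0=4+0=4
L[1]='r': occ=0, LF[1]=C('r')+0=8+0=8
L[2]='p': occ=0, LF[2]=C('p')+0=7+0=7
L[3]='l': occ=1, LF[3]=C('l')+1=4+1=5
L[4]='e': occ=0, LF[4]=C('e')+0=3+0=3
L[5]='l': occ=2, LF[5]=C('l')+2=4+2=6
L[6]='a': occ=0, LF[6]=C('a')+0=1+0=1
L[7]='$': occ=0, LF[7]=C('$')+0=0+0=0
L[8]='a': occ=1, LF[8]=C('a')+1=1+1=2

Answer: 4 8 7 5 3 6 1 0 2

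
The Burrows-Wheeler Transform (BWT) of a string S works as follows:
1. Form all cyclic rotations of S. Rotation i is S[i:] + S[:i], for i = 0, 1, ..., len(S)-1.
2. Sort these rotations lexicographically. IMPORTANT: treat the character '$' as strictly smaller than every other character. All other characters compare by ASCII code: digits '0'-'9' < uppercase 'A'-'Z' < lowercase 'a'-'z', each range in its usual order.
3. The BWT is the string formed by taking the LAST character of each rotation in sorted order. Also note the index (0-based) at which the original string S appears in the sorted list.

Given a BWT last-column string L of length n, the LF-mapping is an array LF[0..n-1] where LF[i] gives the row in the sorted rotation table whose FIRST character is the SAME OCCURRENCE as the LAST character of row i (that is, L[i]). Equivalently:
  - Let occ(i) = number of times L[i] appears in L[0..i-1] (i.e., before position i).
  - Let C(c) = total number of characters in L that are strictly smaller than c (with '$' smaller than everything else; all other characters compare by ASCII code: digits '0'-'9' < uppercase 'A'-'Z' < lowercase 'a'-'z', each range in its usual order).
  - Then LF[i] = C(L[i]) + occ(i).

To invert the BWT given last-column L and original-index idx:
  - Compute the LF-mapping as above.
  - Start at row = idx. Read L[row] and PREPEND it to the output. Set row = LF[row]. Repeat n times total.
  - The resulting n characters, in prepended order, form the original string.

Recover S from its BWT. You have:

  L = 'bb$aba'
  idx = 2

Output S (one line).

Answer: abbab$

Derivation:
LF mapping: 3 4 0 1 5 2
Walk LF starting at row 2, prepending L[row]:
  step 1: row=2, L[2]='$', prepend. Next row=LF[2]=0
  step 2: row=0, L[0]='b', prepend. Next row=LF[0]=3
  step 3: row=3, L[3]='a', prepend. Next row=LF[3]=1
  step 4: row=1, L[1]='b', prepend. Next row=LF[1]=4
  step 5: row=4, L[4]='b', prepend. Next row=LF[4]=5
  step 6: row=5, L[5]='a', prepend. Next row=LF[5]=2
Reversed output: abbab$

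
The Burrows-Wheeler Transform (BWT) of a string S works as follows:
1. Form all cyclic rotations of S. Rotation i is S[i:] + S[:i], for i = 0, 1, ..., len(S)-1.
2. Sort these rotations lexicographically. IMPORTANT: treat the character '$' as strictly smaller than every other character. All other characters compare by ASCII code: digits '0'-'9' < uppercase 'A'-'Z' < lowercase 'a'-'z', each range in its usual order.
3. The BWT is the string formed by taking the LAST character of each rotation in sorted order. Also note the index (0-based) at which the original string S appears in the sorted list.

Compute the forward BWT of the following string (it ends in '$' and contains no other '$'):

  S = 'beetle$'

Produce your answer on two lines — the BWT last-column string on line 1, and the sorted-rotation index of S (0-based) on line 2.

All 7 rotations (rotation i = S[i:]+S[:i]):
  rot[0] = beetle$
  rot[1] = eetle$b
  rot[2] = etle$be
  rot[3] = tle$bee
  rot[4] = le$beet
  rot[5] = e$beetl
  rot[6] = $beetle
Sorted (with $ < everything):
  sorted[0] = $beetle  (last char: 'e')
  sorted[1] = beetle$  (last char: '$')
  sorted[2] = e$beetl  (last char: 'l')
  sorted[3] = eetle$b  (last char: 'b')
  sorted[4] = etle$be  (last char: 'e')
  sorted[5] = le$beet  (last char: 't')
  sorted[6] = tle$bee  (last char: 'e')
Last column: e$lbete
Original string S is at sorted index 1

Answer: e$lbete
1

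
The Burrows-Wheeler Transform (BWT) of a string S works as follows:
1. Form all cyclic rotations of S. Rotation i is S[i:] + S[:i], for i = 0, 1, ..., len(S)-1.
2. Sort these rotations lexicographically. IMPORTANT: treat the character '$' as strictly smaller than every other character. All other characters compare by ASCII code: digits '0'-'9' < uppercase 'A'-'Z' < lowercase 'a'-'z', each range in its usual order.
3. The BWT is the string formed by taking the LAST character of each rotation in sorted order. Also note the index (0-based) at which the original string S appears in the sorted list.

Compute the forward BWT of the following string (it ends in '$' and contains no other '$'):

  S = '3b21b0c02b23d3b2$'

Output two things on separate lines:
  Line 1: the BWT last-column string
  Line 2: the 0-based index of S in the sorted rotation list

Answer: 2cb2bbb0d$2133203
9

Derivation:
All 17 rotations (rotation i = S[i:]+S[:i]):
  rot[0] = 3b21b0c02b23d3b2$
  rot[1] = b21b0c02b23d3b2$3
  rot[2] = 21b0c02b23d3b2$3b
  rot[3] = 1b0c02b23d3b2$3b2
  rot[4] = b0c02b23d3b2$3b21
  rot[5] = 0c02b23d3b2$3b21b
  rot[6] = c02b23d3b2$3b21b0
  rot[7] = 02b23d3b2$3b21b0c
  rot[8] = 2b23d3b2$3b21b0c0
  rot[9] = b23d3b2$3b21b0c02
  rot[10] = 23d3b2$3b21b0c02b
  rot[11] = 3d3b2$3b21b0c02b2
  rot[12] = d3b2$3b21b0c02b23
  rot[13] = 3b2$3b21b0c02b23d
  rot[14] = b2$3b21b0c02b23d3
  rot[15] = 2$3b21b0c02b23d3b
  rot[16] = $3b21b0c02b23d3b2
Sorted (with $ < everything):
  sorted[0] = $3b21b0c02b23d3b2  (last char: '2')
  sorted[1] = 02b23d3b2$3b21b0c  (last char: 'c')
  sorted[2] = 0c02b23d3b2$3b21b  (last char: 'b')
  sorted[3] = 1b0c02b23d3b2$3b2  (last char: '2')
  sorted[4] = 2$3b21b0c02b23d3b  (last char: 'b')
  sorted[5] = 21b0c02b23d3b2$3b  (last char: 'b')
  sorted[6] = 23d3b2$3b21b0c02b  (last char: 'b')
  sorted[7] = 2b23d3b2$3b21b0c0  (last char: '0')
  sorted[8] = 3b2$3b21b0c02b23d  (last char: 'd')
  sorted[9] = 3b21b0c02b23d3b2$  (last char: '$')
  sorted[10] = 3d3b2$3b21b0c02b2  (last char: '2')
  sorted[11] = b0c02b23d3b2$3b21  (last char: '1')
  sorted[12] = b2$3b21b0c02b23d3  (last char: '3')
  sorted[13] = b21b0c02b23d3b2$3  (last char: '3')
  sorted[14] = b23d3b2$3b21b0c02  (last char: '2')
  sorted[15] = c02b23d3b2$3b21b0  (last char: '0')
  sorted[16] = d3b2$3b21b0c02b23  (last char: '3')
Last column: 2cb2bbb0d$2133203
Original string S is at sorted index 9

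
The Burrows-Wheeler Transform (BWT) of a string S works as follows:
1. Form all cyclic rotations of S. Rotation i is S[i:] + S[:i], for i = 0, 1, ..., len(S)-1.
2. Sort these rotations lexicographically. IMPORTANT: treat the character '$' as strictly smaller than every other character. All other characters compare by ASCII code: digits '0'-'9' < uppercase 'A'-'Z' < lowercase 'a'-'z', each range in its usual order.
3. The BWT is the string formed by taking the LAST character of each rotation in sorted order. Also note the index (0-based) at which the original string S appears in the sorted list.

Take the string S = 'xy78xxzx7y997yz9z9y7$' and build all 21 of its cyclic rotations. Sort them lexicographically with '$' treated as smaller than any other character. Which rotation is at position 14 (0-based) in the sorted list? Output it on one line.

All 21 rotations (rotation i = S[i:]+S[:i]):
  rot[0] = xy78xxzx7y997yz9z9y7$
  rot[1] = y78xxzx7y997yz9z9y7$x
  rot[2] = 78xxzx7y997yz9z9y7$xy
  rot[3] = 8xxzx7y997yz9z9y7$xy7
  rot[4] = xxzx7y997yz9z9y7$xy78
  rot[5] = xzx7y997yz9z9y7$xy78x
  rot[6] = zx7y997yz9z9y7$xy78xx
  rot[7] = x7y997yz9z9y7$xy78xxz
  rot[8] = 7y997yz9z9y7$xy78xxzx
  rot[9] = y997yz9z9y7$xy78xxzx7
  rot[10] = 997yz9z9y7$xy78xxzx7y
  rot[11] = 97yz9z9y7$xy78xxzx7y9
  rot[12] = 7yz9z9y7$xy78xxzx7y99
  rot[13] = yz9z9y7$xy78xxzx7y997
  rot[14] = z9z9y7$xy78xxzx7y997y
  rot[15] = 9z9y7$xy78xxzx7y997yz
  rot[16] = z9y7$xy78xxzx7y997yz9
  rot[17] = 9y7$xy78xxzx7y997yz9z
  rot[18] = y7$xy78xxzx7y997yz9z9
  rot[19] = 7$xy78xxzx7y997yz9z9y
  rot[20] = $xy78xxzx7y997yz9z9y7
Sorted (with $ < everything):
  sorted[0] = $xy78xxzx7y997yz9z9y7
  sorted[1] = 7$xy78xxzx7y997yz9z9y
  sorted[2] = 78xxzx7y997yz9z9y7$xy
  sorted[3] = 7y997yz9z9y7$xy78xxzx
  sorted[4] = 7yz9z9y7$xy78xxzx7y99
  sorted[5] = 8xxzx7y997yz9z9y7$xy7
  sorted[6] = 97yz9z9y7$xy78xxzx7y9
  sorted[7] = 997yz9z9y7$xy78xxzx7y
  sorted[8] = 9y7$xy78xxzx7y997yz9z
  sorted[9] = 9z9y7$xy78xxzx7y997yz
  sorted[10] = x7y997yz9z9y7$xy78xxz
  sorted[11] = xxzx7y997yz9z9y7$xy78
  sorted[12] = xy78xxzx7y997yz9z9y7$
  sorted[13] = xzx7y997yz9z9y7$xy78x
  sorted[14] = y7$xy78xxzx7y997yz9z9
  sorted[15] = y78xxzx7y997yz9z9y7$x
  sorted[16] = y997yz9z9y7$xy78xxzx7
  sorted[17] = yz9z9y7$xy78xxzx7y997
  sorted[18] = z9y7$xy78xxzx7y997yz9
  sorted[19] = z9z9y7$xy78xxzx7y997y
  sorted[20] = zx7y997yz9z9y7$xy78xx
sorted[14] = y7$xy78xxzx7y997yz9z9

Answer: y7$xy78xxzx7y997yz9z9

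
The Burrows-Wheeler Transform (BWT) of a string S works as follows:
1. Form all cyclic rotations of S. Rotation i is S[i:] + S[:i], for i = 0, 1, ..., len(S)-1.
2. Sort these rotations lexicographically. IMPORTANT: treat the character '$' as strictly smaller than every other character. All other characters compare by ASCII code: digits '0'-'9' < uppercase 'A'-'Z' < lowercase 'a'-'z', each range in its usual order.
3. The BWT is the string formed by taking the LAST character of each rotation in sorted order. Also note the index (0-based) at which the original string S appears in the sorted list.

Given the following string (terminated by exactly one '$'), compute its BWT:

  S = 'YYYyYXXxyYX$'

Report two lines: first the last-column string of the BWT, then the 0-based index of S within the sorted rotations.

Answer: XYYXyy$YYXxY
6

Derivation:
All 12 rotations (rotation i = S[i:]+S[:i]):
  rot[0] = YYYyYXXxyYX$
  rot[1] = YYyYXXxyYX$Y
  rot[2] = YyYXXxyYX$YY
  rot[3] = yYXXxyYX$YYY
  rot[4] = YXXxyYX$YYYy
  rot[5] = XXxyYX$YYYyY
  rot[6] = XxyYX$YYYyYX
  rot[7] = xyYX$YYYyYXX
  rot[8] = yYX$YYYyYXXx
  rot[9] = YX$YYYyYXXxy
  rot[10] = X$YYYyYXXxyY
  rot[11] = $YYYyYXXxyYX
Sorted (with $ < everything):
  sorted[0] = $YYYyYXXxyYX  (last char: 'X')
  sorted[1] = X$YYYyYXXxyY  (last char: 'Y')
  sorted[2] = XXxyYX$YYYyY  (last char: 'Y')
  sorted[3] = XxyYX$YYYyYX  (last char: 'X')
  sorted[4] = YX$YYYyYXXxy  (last char: 'y')
  sorted[5] = YXXxyYX$YYYy  (last char: 'y')
  sorted[6] = YYYyYXXxyYX$  (last char: '$')
  sorted[7] = YYyYXXxyYX$Y  (last char: 'Y')
  sorted[8] = YyYXXxyYX$YY  (last char: 'Y')
  sorted[9] = xyYX$YYYyYXX  (last char: 'X')
  sorted[10] = yYX$YYYyYXXx  (last char: 'x')
  sorted[11] = yYXXxyYX$YYY  (last char: 'Y')
Last column: XYYXyy$YYXxY
Original string S is at sorted index 6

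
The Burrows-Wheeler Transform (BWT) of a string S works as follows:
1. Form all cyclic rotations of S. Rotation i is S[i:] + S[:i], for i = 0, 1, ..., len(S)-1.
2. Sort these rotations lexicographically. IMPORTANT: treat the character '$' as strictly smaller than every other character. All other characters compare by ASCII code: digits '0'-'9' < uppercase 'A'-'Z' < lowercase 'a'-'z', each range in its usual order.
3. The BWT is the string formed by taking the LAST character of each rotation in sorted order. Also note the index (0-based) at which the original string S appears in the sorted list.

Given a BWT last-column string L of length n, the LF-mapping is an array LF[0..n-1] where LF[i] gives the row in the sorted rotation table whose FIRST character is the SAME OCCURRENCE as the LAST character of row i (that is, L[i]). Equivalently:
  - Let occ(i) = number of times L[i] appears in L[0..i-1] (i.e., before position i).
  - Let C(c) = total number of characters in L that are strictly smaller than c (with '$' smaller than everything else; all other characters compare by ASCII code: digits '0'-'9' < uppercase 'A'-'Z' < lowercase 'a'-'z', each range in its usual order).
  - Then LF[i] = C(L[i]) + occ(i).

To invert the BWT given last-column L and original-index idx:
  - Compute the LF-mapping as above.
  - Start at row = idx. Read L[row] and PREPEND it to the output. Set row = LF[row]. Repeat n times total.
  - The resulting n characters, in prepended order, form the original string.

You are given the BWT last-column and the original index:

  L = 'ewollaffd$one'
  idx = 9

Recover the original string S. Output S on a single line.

LF mapping: 3 12 10 7 8 1 5 6 2 0 11 9 4
Walk LF starting at row 9, prepending L[row]:
  step 1: row=9, L[9]='$', prepend. Next row=LF[9]=0
  step 2: row=0, L[0]='e', prepend. Next row=LF[0]=3
  step 3: row=3, L[3]='l', prepend. Next row=LF[3]=7
  step 4: row=7, L[7]='f', prepend. Next row=LF[7]=6
  step 5: row=6, L[6]='f', prepend. Next row=LF[6]=5
  step 6: row=5, L[5]='a', prepend. Next row=LF[5]=1
  step 7: row=1, L[1]='w', prepend. Next row=LF[1]=12
  step 8: row=12, L[12]='e', prepend. Next row=LF[12]=4
  step 9: row=4, L[4]='l', prepend. Next row=LF[4]=8
  step 10: row=8, L[8]='d', prepend. Next row=LF[8]=2
  step 11: row=2, L[2]='o', prepend. Next row=LF[2]=10
  step 12: row=10, L[10]='o', prepend. Next row=LF[10]=11
  step 13: row=11, L[11]='n', prepend. Next row=LF[11]=9
Reversed output: noodlewaffle$

Answer: noodlewaffle$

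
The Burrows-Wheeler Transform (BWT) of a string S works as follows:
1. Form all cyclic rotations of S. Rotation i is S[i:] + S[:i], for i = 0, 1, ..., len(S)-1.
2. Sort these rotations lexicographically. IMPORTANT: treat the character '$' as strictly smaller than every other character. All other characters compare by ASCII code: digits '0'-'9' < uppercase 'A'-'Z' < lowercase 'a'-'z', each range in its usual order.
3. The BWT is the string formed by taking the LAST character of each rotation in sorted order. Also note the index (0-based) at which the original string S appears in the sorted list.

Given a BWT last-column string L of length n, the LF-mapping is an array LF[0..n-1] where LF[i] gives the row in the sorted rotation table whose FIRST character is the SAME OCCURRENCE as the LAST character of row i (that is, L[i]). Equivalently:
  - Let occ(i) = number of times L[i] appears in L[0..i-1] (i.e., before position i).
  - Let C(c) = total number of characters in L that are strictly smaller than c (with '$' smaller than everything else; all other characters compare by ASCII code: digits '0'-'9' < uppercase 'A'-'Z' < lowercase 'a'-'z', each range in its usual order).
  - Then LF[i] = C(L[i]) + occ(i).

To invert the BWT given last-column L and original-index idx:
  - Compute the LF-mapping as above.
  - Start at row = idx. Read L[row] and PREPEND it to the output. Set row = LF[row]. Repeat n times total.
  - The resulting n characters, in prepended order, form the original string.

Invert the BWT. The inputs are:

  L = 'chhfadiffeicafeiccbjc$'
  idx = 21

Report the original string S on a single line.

LF mapping: 4 16 17 12 1 9 18 13 14 10 19 5 2 15 11 20 6 7 3 21 8 0
Walk LF starting at row 21, prepending L[row]:
  step 1: row=21, L[21]='$', prepend. Next row=LF[21]=0
  step 2: row=0, L[0]='c', prepend. Next row=LF[0]=4
  step 3: row=4, L[4]='a', prepend. Next row=LF[4]=1
  step 4: row=1, L[1]='h', prepend. Next row=LF[1]=16
  step 5: row=16, L[16]='c', prepend. Next row=LF[16]=6
  step 6: row=6, L[6]='i', prepend. Next row=LF[6]=18
  step 7: row=18, L[18]='b', prepend. Next row=LF[18]=3
  step 8: row=3, L[3]='f', prepend. Next row=LF[3]=12
  step 9: row=12, L[12]='a', prepend. Next row=LF[12]=2
  step 10: row=2, L[2]='h', prepend. Next row=LF[2]=17
  step 11: row=17, L[17]='c', prepend. Next row=LF[17]=7
  step 12: row=7, L[7]='f', prepend. Next row=LF[7]=13
  step 13: row=13, L[13]='f', prepend. Next row=LF[13]=15
  step 14: row=15, L[15]='i', prepend. Next row=LF[15]=20
  step 15: row=20, L[20]='c', prepend. Next row=LF[20]=8
  step 16: row=8, L[8]='f', prepend. Next row=LF[8]=14
  step 17: row=14, L[14]='e', prepend. Next row=LF[14]=11
  step 18: row=11, L[11]='c', prepend. Next row=LF[11]=5
  step 19: row=5, L[5]='d', prepend. Next row=LF[5]=9
  step 20: row=9, L[9]='e', prepend. Next row=LF[9]=10
  step 21: row=10, L[10]='i', prepend. Next row=LF[10]=19
  step 22: row=19, L[19]='j', prepend. Next row=LF[19]=21
Reversed output: jiedcefciffchafbichac$

Answer: jiedcefciffchafbichac$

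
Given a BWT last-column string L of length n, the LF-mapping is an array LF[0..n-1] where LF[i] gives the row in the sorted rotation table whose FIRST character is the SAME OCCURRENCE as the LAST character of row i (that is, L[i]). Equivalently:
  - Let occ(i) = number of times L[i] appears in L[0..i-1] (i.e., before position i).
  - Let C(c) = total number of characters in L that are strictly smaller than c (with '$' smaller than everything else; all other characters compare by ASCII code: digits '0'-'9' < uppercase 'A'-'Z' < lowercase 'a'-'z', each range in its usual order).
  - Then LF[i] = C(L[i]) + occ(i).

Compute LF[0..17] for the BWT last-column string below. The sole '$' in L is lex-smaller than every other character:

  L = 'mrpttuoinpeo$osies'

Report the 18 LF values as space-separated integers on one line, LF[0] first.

Answer: 5 12 10 15 16 17 7 3 6 11 1 8 0 9 13 4 2 14

Derivation:
Char counts: '$':1, 'e':2, 'i':2, 'm':1, 'n':1, 'o':3, 'p':2, 'r':1, 's':2, 't':2, 'u':1
C (first-col start): C('$')=0, C('e')=1, C('i')=3, C('m')=5, C('n')=6, C('o')=7, C('p')=10, C('r')=12, C('s')=13, C('t')=15, C('u')=17
L[0]='m': occ=0, LF[0]=C('m')+0=5+0=5
L[1]='r': occ=0, LF[1]=C('r')+0=12+0=12
L[2]='p': occ=0, LF[2]=C('p')+0=10+0=10
L[3]='t': occ=0, LF[3]=C('t')+0=15+0=15
L[4]='t': occ=1, LF[4]=C('t')+1=15+1=16
L[5]='u': occ=0, LF[5]=C('u')+0=17+0=17
L[6]='o': occ=0, LF[6]=C('o')+0=7+0=7
L[7]='i': occ=0, LF[7]=C('i')+0=3+0=3
L[8]='n': occ=0, LF[8]=C('n')+0=6+0=6
L[9]='p': occ=1, LF[9]=C('p')+1=10+1=11
L[10]='e': occ=0, LF[10]=C('e')+0=1+0=1
L[11]='o': occ=1, LF[11]=C('o')+1=7+1=8
L[12]='$': occ=0, LF[12]=C('$')+0=0+0=0
L[13]='o': occ=2, LF[13]=C('o')+2=7+2=9
L[14]='s': occ=0, LF[14]=C('s')+0=13+0=13
L[15]='i': occ=1, LF[15]=C('i')+1=3+1=4
L[16]='e': occ=1, LF[16]=C('e')+1=1+1=2
L[17]='s': occ=1, LF[17]=C('s')+1=13+1=14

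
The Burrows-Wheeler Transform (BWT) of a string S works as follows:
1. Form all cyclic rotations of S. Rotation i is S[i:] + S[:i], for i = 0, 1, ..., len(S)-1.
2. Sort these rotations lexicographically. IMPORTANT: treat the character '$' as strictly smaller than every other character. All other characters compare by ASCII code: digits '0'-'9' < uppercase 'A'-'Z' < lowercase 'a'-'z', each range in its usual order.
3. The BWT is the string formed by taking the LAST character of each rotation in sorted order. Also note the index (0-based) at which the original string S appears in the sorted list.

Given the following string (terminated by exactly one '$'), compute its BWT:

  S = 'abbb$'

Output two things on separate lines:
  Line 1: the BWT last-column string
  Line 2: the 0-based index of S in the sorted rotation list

Answer: b$bba
1

Derivation:
All 5 rotations (rotation i = S[i:]+S[:i]):
  rot[0] = abbb$
  rot[1] = bbb$a
  rot[2] = bb$ab
  rot[3] = b$abb
  rot[4] = $abbb
Sorted (with $ < everything):
  sorted[0] = $abbb  (last char: 'b')
  sorted[1] = abbb$  (last char: '$')
  sorted[2] = b$abb  (last char: 'b')
  sorted[3] = bb$ab  (last char: 'b')
  sorted[4] = bbb$a  (last char: 'a')
Last column: b$bba
Original string S is at sorted index 1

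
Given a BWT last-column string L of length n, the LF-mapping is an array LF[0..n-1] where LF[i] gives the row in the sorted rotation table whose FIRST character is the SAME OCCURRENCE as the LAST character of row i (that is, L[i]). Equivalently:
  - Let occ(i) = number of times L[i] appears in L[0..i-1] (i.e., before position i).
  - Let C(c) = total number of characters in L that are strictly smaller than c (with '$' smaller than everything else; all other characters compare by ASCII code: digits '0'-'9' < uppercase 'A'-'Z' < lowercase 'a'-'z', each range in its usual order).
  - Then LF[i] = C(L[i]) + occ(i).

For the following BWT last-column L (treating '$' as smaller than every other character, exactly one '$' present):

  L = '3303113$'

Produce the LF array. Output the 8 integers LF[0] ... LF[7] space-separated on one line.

Char counts: '$':1, '0':1, '1':2, '3':4
C (first-col start): C('$')=0, C('0')=1, C('1')=2, C('3')=4
L[0]='3': occ=0, LF[0]=C('3')+0=4+0=4
L[1]='3': occ=1, LF[1]=C('3')+1=4+1=5
L[2]='0': occ=0, LF[2]=C('0')+0=1+0=1
L[3]='3': occ=2, LF[3]=C('3')+2=4+2=6
L[4]='1': occ=0, LF[4]=C('1')+0=2+0=2
L[5]='1': occ=1, LF[5]=C('1')+1=2+1=3
L[6]='3': occ=3, LF[6]=C('3')+3=4+3=7
L[7]='$': occ=0, LF[7]=C('$')+0=0+0=0

Answer: 4 5 1 6 2 3 7 0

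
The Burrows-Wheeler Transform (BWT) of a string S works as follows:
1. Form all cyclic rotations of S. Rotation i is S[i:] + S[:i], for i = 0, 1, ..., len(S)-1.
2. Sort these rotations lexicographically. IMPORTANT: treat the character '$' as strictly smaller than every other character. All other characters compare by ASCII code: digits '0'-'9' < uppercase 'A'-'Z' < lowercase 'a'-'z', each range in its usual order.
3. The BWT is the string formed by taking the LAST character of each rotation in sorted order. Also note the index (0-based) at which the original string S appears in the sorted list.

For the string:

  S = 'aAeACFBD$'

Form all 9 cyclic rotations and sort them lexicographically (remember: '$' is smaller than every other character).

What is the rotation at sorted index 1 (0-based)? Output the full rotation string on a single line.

Answer: ACFBD$aAe

Derivation:
All 9 rotations (rotation i = S[i:]+S[:i]):
  rot[0] = aAeACFBD$
  rot[1] = AeACFBD$a
  rot[2] = eACFBD$aA
  rot[3] = ACFBD$aAe
  rot[4] = CFBD$aAeA
  rot[5] = FBD$aAeAC
  rot[6] = BD$aAeACF
  rot[7] = D$aAeACFB
  rot[8] = $aAeACFBD
Sorted (with $ < everything):
  sorted[0] = $aAeACFBD
  sorted[1] = ACFBD$aAe
  sorted[2] = AeACFBD$a
  sorted[3] = BD$aAeACF
  sorted[4] = CFBD$aAeA
  sorted[5] = D$aAeACFB
  sorted[6] = FBD$aAeAC
  sorted[7] = aAeACFBD$
  sorted[8] = eACFBD$aA
sorted[1] = ACFBD$aAe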